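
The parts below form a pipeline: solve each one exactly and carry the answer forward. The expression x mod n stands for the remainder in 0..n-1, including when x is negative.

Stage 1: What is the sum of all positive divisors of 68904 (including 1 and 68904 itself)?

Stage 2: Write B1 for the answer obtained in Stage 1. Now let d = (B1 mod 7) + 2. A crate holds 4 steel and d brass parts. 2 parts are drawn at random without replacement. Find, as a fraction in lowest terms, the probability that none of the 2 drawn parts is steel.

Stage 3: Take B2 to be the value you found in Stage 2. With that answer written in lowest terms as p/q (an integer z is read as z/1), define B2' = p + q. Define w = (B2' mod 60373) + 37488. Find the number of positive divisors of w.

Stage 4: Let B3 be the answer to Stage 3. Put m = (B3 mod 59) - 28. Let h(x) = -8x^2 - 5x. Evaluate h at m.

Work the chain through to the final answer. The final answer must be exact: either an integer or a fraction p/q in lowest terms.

-1092

Stage 1: 68904 = 2^3 * 3^3 * 11 * 29; sigma = (1 + 2 + 4 + 8) * (1 + 3 + 9 + 27) * (1 + 11) * (1 + 29) = 15 * 40 * 12 * 30 = 216000; answer 216000
Stage 2: B1 = 216000; d = 3; total draws C(7,2) = 21; favorable C(3,2) = 3; P = 1/7; answer 1/7
Stage 3: B2 = 1/7; threaded value p + q = 8; w = 37496; 37496 = 2^3 * 43 * 109; number of divisors = (3+1) * (1+1) * (1+1) = 16; answer 16
Stage 4: B3 = 16; m = -12; -8*(-12)^2 - 5*(-12)^1 = (-1152) + (60) = -1092; answer -1092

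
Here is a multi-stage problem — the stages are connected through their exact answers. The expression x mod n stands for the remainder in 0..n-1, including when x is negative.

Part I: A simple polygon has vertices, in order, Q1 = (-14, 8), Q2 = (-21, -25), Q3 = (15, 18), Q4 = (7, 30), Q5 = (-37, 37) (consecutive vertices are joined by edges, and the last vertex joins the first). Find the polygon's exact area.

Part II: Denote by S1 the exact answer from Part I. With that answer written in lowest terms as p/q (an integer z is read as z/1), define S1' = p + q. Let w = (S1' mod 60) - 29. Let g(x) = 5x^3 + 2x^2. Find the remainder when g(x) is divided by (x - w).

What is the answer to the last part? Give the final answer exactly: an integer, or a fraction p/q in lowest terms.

-10647

Part I: cross terms: (-14*-25 - -21*8)=518, (-21*18 - 15*-25)=-3, (15*30 - 7*18)=324, (7*37 - -37*30)=1369, (-37*8 - -14*37)=222; twice the area = |2430| = 2430; area = 1215; answer 1215
Part II: S1 = 1215; threaded value p + q = 1216; w = -13; remainder = value at the root: 5*(-13)^3 + 2*(-13)^2 = (-10985) + (338) = -10647; answer -10647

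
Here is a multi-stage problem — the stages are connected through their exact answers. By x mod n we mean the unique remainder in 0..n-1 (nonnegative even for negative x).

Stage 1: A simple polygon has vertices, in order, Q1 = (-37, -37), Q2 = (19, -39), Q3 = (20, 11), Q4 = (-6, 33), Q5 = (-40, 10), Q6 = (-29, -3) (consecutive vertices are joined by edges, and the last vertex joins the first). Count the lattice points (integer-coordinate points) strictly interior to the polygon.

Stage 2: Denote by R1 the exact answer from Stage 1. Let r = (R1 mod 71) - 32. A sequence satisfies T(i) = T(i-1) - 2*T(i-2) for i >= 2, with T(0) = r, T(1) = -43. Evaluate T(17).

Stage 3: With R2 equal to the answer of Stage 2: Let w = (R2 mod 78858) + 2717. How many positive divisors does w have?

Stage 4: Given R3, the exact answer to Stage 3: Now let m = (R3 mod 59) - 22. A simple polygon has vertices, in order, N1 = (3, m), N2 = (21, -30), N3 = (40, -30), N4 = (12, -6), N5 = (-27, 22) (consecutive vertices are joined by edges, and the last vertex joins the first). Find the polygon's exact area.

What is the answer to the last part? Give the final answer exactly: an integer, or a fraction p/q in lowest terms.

462

Stage 1: cross terms: (-37*-39 - 19*-37)=2146, (19*11 - 20*-39)=989, (20*33 - -6*11)=726, (-6*10 - -40*33)=1260, (-40*-3 - -29*10)=410, (-29*-37 - -37*-3)=962; twice the area = |6493| = 6493; area = 6493/2; boundary points = 2 + 1 + 2 + 1 + 1 + 2 = 9; strictly interior points = area - boundary/2 + 1 = 3243; answer 3243
Stage 2: R1 = 3243; r = 16; T(2) = 1*(-43) - 2*(16) = -75; iterating: T(2)=-75, T(3)=11, T(4)=161, T(5)=139, T(6)=-183, T(7)=-461, T(8)=-95, T(9)=827, T(10)=1017, T(11)=-637, T(12)=-2671, T(13)=-1397, T(14)=3945, T(15)=6739, T(16)=-1151, T(17)=-14629; answer -14629
Stage 3: R2 = -14629; w = 66946; 66946 = 2 * 11 * 17 * 179; number of divisors = (1+1) * (1+1) * (1+1) * (1+1) = 16; answer 16
Stage 4: R3 = 16; m = -6; cross terms: (3*-30 - 21*-6)=36, (21*-30 - 40*-30)=570, (40*-6 - 12*-30)=120, (12*22 - -27*-6)=102, (-27*-6 - 3*22)=96; twice the area = |924| = 924; area = 462; answer 462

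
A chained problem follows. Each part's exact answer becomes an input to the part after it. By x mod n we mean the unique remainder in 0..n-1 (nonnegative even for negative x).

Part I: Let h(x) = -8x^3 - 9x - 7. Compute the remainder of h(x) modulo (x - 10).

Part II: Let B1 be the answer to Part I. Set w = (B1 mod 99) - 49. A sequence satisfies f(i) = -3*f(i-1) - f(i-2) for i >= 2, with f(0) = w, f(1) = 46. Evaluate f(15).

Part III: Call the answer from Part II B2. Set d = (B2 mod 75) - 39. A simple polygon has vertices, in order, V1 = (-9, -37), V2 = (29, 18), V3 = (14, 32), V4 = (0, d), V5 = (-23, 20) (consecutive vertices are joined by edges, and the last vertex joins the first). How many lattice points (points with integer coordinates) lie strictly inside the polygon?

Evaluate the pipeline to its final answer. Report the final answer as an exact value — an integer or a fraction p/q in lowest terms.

1178

Part I: remainder = value at the root: -8*(10)^3 - 9*(10)^1 - 7 = (-8000) + (-90) + (-7) = -8097; answer -8097
Part II: B1 = -8097; w = -28; f(2) = -3*(46) - 1*(-28) = -110; iterating: f(2)=-110, f(3)=284, f(4)=-742, f(5)=1942, f(6)=-5084, f(7)=13310, f(8)=-34846, f(9)=91228, f(10)=-238838, f(11)=625286, f(12)=-1637020, f(13)=4285774, f(14)=-11220302, f(15)=29375132; answer 29375132
Part III: B2 = 29375132; d = -7; cross terms: (-9*18 - 29*-37)=911, (29*32 - 14*18)=676, (14*-7 - 0*32)=-98, (0*20 - -23*-7)=-161, (-23*-37 - -9*20)=1031; twice the area = |2359| = 2359; area = 2359/2; boundary points = 1 + 1 + 1 + 1 + 1 = 5; strictly interior points = area - boundary/2 + 1 = 1178; answer 1178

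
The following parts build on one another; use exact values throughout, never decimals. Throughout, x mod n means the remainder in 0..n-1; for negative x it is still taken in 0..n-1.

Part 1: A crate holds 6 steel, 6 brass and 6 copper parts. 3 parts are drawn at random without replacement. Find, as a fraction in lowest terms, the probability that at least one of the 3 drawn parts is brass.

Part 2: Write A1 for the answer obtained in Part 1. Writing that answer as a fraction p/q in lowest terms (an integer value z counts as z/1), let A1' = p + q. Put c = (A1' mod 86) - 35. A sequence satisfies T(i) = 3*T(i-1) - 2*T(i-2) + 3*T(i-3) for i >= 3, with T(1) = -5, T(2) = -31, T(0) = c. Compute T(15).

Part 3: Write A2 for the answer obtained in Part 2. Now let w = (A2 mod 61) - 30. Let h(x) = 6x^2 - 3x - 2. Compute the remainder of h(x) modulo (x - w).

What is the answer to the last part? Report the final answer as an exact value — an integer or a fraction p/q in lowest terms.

511

Part 1: total draws C(18,3) = 816; complement C(12,3) = 220; favorable 816 - 220 = 596; P = 149/204; answer 149/204
Part 2: A1 = 149/204; threaded value p + q = 353; c = -26; T(3) = 3*(-31) - 2*(-5) + 3*(-26) = -161; iterating: T(3)=-161, T(4)=-436, T(5)=-1079, T(6)=-2848, T(7)=-7694, T(8)=-20623, T(9)=-55025, T(10)=-146911, T(11)=-392552, T(12)=-1048909, T(13)=-2802356, T(14)=-7486906, T(15)=-20002733; answer -20002733
Part 3: A2 = -20002733; w = -9; remainder = value at the root: 6*(-9)^2 - 3*(-9)^1 - 2 = (486) + (27) + (-2) = 511; answer 511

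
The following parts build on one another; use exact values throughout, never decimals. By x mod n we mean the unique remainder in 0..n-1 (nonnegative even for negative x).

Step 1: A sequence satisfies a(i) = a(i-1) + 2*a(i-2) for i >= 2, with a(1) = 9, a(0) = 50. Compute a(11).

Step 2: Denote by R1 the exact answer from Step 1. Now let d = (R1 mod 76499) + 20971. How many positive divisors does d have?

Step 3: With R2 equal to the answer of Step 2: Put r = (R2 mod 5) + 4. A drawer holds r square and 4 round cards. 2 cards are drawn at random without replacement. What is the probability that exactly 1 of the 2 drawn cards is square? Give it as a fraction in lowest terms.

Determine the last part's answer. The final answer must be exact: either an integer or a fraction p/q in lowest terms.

16/33

Step 1: a(2) = 1*(9) + 2*(50) = 109; iterating: a(2)=109, a(3)=127, a(4)=345, a(5)=599, a(6)=1289, a(7)=2487, a(8)=5065, a(9)=10039, a(10)=20169, a(11)=40247; answer 40247
Step 2: R1 = 40247; d = 61218; 61218 = 2 * 3^2 * 19 * 179; number of divisors = (1+1) * (2+1) * (1+1) * (1+1) = 24; answer 24
Step 3: R2 = 24; r = 8; total draws C(12,2) = 66; favorable C(8,1)*C(4,1) = 32; P = 16/33; answer 16/33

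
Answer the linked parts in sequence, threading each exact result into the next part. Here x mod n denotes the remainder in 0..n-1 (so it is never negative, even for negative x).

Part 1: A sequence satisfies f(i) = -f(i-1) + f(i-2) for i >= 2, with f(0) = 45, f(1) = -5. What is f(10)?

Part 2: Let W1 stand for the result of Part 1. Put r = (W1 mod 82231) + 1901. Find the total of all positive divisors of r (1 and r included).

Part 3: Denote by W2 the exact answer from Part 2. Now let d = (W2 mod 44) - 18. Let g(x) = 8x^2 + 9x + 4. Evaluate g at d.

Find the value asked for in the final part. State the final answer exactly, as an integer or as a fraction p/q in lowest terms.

Part 1: f(2) = -1*(-5) + 1*(45) = 50; iterating: f(2)=50, f(3)=-55, f(4)=105, f(5)=-160, f(6)=265, f(7)=-425, f(8)=690, f(9)=-1115, f(10)=1805; answer 1805
Part 2: W1 = 1805; r = 3706; 3706 = 2 * 17 * 109; sigma = (1 + 2) * (1 + 17) * (1 + 109) = 3 * 18 * 110 = 5940; answer 5940
Part 3: W2 = 5940; d = -18; 8*(-18)^2 + 9*(-18)^1 + 4 = (2592) + (-162) + (4) = 2434; answer 2434

2434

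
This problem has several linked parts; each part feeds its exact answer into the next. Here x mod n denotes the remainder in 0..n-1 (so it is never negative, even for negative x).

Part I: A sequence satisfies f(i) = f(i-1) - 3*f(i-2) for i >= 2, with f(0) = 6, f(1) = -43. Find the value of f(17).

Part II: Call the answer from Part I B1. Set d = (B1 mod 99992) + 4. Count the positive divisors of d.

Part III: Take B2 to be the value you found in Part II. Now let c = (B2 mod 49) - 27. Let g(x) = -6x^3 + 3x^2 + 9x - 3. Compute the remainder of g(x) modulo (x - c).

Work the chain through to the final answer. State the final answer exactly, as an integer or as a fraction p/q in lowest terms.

Part I: f(2) = 1*(-43) - 3*(6) = -61; iterating: f(2)=-61, f(3)=68, f(4)=251, f(5)=47, f(6)=-706, f(7)=-847, f(8)=1271, f(9)=3812, f(10)=-1, f(11)=-11437, f(12)=-11434, f(13)=22877, f(14)=57179, f(15)=-11452, f(16)=-182989, f(17)=-148633; answer -148633
Part II: B1 = -148633; d = 51355; 51355 = 5 * 10271; number of divisors = (1+1) * (1+1) = 4; answer 4
Part III: B2 = 4; c = -23; remainder = value at the root: -6*(-23)^3 + 3*(-23)^2 + 9*(-23)^1 - 3 = (73002) + (1587) + (-207) + (-3) = 74379; answer 74379

74379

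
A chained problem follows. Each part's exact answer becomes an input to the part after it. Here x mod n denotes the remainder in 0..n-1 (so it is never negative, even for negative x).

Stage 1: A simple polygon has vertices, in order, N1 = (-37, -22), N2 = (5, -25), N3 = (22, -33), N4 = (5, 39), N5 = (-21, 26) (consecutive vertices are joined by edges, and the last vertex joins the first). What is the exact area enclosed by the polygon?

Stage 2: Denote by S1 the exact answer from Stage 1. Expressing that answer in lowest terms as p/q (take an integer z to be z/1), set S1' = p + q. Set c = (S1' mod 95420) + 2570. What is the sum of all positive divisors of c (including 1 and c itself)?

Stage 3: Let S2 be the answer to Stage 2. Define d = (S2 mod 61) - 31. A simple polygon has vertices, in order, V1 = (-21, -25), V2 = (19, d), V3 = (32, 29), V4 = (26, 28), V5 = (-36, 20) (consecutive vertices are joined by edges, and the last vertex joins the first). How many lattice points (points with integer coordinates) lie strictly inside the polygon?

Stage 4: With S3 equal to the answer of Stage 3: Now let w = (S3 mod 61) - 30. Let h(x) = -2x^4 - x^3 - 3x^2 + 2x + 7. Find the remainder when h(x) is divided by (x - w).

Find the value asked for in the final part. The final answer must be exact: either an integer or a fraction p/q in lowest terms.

Stage 1: cross terms: (-37*-25 - 5*-22)=1035, (5*-33 - 22*-25)=385, (22*39 - 5*-33)=1023, (5*26 - -21*39)=949, (-21*-22 - -37*26)=1424; twice the area = |4816| = 4816; area = 2408; answer 2408
Stage 2: S1 = 2408; threaded value p + q = 2409; c = 4979; 4979 = 13 * 383; sigma = (1 + 13) * (1 + 383) = 14 * 384 = 5376; answer 5376
Stage 3: S2 = 5376; d = -23; cross terms: (-21*-23 - 19*-25)=958, (19*29 - 32*-23)=1287, (32*28 - 26*29)=142, (26*20 - -36*28)=1528, (-36*-25 - -21*20)=1320; twice the area = |5235| = 5235; area = 5235/2; boundary points = 2 + 13 + 1 + 2 + 15 = 33; strictly interior points = area - boundary/2 + 1 = 2602; answer 2602
Stage 4: S3 = 2602; w = 10; remainder = value at the root: -2*(10)^4 - 1*(10)^3 - 3*(10)^2 + 2*(10)^1 + 7 = (-20000) + (-1000) + (-300) + (20) + (7) = -21273; answer -21273

-21273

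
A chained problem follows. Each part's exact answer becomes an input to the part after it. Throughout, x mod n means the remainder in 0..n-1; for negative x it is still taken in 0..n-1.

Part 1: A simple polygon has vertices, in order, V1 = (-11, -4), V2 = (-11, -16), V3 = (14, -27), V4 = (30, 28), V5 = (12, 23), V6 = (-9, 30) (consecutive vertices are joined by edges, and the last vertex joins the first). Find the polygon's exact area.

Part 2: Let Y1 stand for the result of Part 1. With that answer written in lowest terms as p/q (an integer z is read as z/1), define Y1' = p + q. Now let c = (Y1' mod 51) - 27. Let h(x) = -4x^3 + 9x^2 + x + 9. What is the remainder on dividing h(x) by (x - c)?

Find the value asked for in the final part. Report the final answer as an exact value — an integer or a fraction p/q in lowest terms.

-11451

Part 1: cross terms: (-11*-16 - -11*-4)=132, (-11*-27 - 14*-16)=521, (14*28 - 30*-27)=1202, (30*23 - 12*28)=354, (12*30 - -9*23)=567, (-9*-4 - -11*30)=366; twice the area = |3142| = 3142; area = 1571; answer 1571
Part 2: Y1 = 1571; threaded value p + q = 1572; c = 15; remainder = value at the root: -4*(15)^3 + 9*(15)^2 + 1*(15)^1 + 9 = (-13500) + (2025) + (15) + (9) = -11451; answer -11451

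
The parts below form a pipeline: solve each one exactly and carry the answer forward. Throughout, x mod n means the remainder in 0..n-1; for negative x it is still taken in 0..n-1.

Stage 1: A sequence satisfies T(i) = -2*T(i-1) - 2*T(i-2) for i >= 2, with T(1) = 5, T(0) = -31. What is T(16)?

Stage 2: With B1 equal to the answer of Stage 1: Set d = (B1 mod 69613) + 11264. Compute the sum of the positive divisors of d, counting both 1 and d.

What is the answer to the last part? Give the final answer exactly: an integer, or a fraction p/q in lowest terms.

Stage 1: T(2) = -2*(5) - 2*(-31) = 52; iterating: T(2)=52, T(3)=-114, T(4)=124, T(5)=-20, T(6)=-208, T(7)=456, T(8)=-496, T(9)=80, T(10)=832, T(11)=-1824, T(12)=1984, T(13)=-320, T(14)=-3328, T(15)=7296, T(16)=-7936; answer -7936
Stage 2: B1 = -7936; d = 72941; 72941 = 11 * 19 * 349; sigma = (1 + 11) * (1 + 19) * (1 + 349) = 12 * 20 * 350 = 84000; answer 84000

84000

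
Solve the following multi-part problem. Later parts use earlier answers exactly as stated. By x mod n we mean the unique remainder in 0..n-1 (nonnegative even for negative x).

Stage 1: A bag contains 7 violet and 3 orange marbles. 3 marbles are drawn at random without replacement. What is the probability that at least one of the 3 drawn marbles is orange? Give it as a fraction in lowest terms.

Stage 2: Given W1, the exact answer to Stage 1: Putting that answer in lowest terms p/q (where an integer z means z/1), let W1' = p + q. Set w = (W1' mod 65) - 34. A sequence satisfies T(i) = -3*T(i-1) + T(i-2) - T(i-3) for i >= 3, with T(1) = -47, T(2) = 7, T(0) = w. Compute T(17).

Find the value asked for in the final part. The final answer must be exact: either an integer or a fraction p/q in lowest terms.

Stage 1: total draws C(10,3) = 120; complement C(7,3) = 35; favorable 120 - 35 = 85; P = 17/24; answer 17/24
Stage 2: W1 = 17/24; threaded value p + q = 41; w = 7; T(3) = -3*(7) + 1*(-47) - 1*(7) = -75; iterating: T(3)=-75, T(4)=279, T(5)=-919, T(6)=3111, T(7)=-10531, T(8)=35623, T(9)=-120511, T(10)=407687, T(11)=-1379195, T(12)=4665783, T(13)=-15784231, T(14)=53397671, T(15)=-180643027, T(16)=611110983, T(17)=-2067373647; answer -2067373647

-2067373647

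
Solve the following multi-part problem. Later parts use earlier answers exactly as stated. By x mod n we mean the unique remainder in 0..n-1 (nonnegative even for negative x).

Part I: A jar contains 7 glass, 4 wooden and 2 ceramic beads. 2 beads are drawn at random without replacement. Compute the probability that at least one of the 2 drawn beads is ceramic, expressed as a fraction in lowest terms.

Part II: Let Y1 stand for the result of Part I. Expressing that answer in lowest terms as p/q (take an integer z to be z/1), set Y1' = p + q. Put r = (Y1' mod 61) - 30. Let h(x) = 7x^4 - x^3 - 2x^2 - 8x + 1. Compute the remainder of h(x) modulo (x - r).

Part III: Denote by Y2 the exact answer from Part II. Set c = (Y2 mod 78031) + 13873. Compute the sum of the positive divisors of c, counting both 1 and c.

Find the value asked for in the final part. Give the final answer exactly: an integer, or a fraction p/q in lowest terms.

Part I: total draws C(13,2) = 78; complement C(11,2) = 55; favorable 78 - 55 = 23; P = 23/78; answer 23/78
Part II: Y1 = 23/78; threaded value p + q = 101; r = 10; remainder = value at the root: 7*(10)^4 - 1*(10)^3 - 2*(10)^2 - 8*(10)^1 + 1 = (70000) + (-1000) + (-200) + (-80) + (1) = 68721; answer 68721
Part III: Y2 = 68721; c = 82594; 82594 = 2 * 61 * 677; sigma = (1 + 2) * (1 + 61) * (1 + 677) = 3 * 62 * 678 = 126108; answer 126108

126108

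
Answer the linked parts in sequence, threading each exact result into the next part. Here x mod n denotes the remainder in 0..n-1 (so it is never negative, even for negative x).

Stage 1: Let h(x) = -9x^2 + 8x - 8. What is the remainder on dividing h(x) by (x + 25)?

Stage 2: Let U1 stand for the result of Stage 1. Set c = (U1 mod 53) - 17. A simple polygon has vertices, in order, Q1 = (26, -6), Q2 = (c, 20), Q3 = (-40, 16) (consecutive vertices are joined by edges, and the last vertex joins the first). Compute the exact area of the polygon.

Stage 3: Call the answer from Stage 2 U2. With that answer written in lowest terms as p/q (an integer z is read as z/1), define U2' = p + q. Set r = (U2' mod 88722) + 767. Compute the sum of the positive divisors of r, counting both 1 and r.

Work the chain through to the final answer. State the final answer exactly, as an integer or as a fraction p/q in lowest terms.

Stage 1: remainder = value at the root: -9*(-25)^2 + 8*(-25)^1 - 8 = (-5625) + (-200) + (-8) = -5833; answer -5833
Stage 2: U1 = -5833; c = 33; cross terms: (26*20 - 33*-6)=718, (33*16 - -40*20)=1328, (-40*-6 - 26*16)=-176; twice the area = |1870| = 1870; area = 935; answer 935
Stage 3: U2 = 935; threaded value p + q = 936; r = 1703; 1703 = 13 * 131; sigma = (1 + 13) * (1 + 131) = 14 * 132 = 1848; answer 1848

1848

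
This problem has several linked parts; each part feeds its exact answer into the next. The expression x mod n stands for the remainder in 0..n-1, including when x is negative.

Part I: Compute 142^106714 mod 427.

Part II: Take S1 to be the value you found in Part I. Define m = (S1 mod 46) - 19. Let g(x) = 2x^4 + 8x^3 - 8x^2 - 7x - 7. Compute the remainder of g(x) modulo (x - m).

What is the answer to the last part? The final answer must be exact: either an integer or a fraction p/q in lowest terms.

1708

Part I: squarings mod 427: 142^1=142, 142^2=95, 142^4=58, 142^8=375, 142^16=142, 142^32=95, 142^64=58, 142^128=375, 142^256=142, 142^512=95, 142^1024=58, 142^2048=375, 142^4096=142, 142^8192=95, 142^16384=58, 142^32768=375, 142^65536=142; 142^106714 = 142^2 * 142^8 * 142^16 * 142^64 * 142^128 * 142^8192 * 142^32768 * 142^65536 = 58 (mod 427); answer 58
Part II: S1 = 58; m = -7; remainder = value at the root: 2*(-7)^4 + 8*(-7)^3 - 8*(-7)^2 - 7*(-7)^1 - 7 = (4802) + (-2744) + (-392) + (49) + (-7) = 1708; answer 1708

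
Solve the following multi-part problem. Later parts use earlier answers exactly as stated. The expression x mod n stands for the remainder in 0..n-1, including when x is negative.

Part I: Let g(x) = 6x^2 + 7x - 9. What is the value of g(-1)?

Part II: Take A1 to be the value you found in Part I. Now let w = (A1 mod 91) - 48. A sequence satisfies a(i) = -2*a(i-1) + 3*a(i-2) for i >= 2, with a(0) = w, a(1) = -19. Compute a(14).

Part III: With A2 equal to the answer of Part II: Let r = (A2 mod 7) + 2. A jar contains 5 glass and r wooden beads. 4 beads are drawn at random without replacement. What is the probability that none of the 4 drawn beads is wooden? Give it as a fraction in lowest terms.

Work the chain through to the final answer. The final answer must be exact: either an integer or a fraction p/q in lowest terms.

Part I: 6*(-1)^2 + 7*(-1)^1 - 9 = (6) + (-7) + (-9) = -10; answer -10
Part II: A1 = -10; w = 33; a(2) = -2*(-19) + 3*(33) = 137; iterating: a(2)=137, a(3)=-331, a(4)=1073, a(5)=-3139, a(6)=9497, a(7)=-28411, a(8)=85313, a(9)=-255859, a(10)=767657, a(11)=-2302891, a(12)=6908753, a(13)=-20726179, a(14)=62178617; answer 62178617
Part III: A2 = 62178617; r = 6; total draws C(11,4) = 330; favorable C(5,4) = 5; P = 1/66; answer 1/66

1/66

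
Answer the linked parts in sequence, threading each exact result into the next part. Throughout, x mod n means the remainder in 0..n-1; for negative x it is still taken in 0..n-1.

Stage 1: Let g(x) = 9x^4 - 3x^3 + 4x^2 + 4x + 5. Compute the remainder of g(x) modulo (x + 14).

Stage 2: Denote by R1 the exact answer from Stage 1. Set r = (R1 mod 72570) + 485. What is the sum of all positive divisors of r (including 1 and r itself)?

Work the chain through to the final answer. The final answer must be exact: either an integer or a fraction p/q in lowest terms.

134400

Stage 1: remainder = value at the root: 9*(-14)^4 - 3*(-14)^3 + 4*(-14)^2 + 4*(-14)^1 + 5 = (345744) + (8232) + (784) + (-56) + (5) = 354709; answer 354709
Stage 2: R1 = 354709; r = 64914; 64914 = 2 * 3 * 31 * 349; sigma = (1 + 2) * (1 + 3) * (1 + 31) * (1 + 349) = 3 * 4 * 32 * 350 = 134400; answer 134400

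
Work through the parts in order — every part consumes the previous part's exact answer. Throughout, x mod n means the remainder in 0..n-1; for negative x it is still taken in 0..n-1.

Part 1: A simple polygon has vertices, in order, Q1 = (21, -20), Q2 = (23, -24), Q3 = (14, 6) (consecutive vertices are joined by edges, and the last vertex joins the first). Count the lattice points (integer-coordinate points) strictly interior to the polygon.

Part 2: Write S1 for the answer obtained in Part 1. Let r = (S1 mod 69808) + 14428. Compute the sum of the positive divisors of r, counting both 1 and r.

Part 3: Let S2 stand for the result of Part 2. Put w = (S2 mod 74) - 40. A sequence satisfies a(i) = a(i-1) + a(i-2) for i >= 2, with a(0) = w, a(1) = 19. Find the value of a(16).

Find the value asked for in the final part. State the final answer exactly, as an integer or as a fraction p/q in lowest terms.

Part 1: cross terms: (21*-24 - 23*-20)=-44, (23*6 - 14*-24)=474, (14*-20 - 21*6)=-406; twice the area = |24| = 24; area = 12; boundary points = 2 + 3 + 1 = 6; strictly interior points = area - boundary/2 + 1 = 10; answer 10
Part 2: S1 = 10; r = 14438; 14438 = 2 * 7219; sigma = (1 + 2) * (1 + 7219) = 3 * 7220 = 21660; answer 21660
Part 3: S2 = 21660; w = 12; a(2) = 1*(19) + 1*(12) = 31; iterating: a(2)=31, a(3)=50, a(4)=81, a(5)=131, a(6)=212, a(7)=343, a(8)=555, a(9)=898, a(10)=1453, a(11)=2351, a(12)=3804, a(13)=6155, a(14)=9959, a(15)=16114, a(16)=26073; answer 26073

26073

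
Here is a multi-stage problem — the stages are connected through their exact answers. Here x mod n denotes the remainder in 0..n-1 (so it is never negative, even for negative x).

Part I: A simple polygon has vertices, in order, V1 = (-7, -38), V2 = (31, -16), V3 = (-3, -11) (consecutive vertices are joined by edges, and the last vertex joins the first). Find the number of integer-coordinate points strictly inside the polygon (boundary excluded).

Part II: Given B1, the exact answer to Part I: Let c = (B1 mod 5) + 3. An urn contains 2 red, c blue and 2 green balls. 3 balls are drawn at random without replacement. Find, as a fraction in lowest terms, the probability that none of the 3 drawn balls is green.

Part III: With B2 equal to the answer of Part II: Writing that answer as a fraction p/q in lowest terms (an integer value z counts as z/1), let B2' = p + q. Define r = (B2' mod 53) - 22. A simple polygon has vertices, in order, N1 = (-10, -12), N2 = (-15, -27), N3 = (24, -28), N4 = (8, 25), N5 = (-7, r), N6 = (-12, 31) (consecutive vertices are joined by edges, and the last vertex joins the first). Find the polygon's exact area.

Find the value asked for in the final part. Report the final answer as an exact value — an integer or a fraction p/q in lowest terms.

Part I: cross terms: (-7*-16 - 31*-38)=1290, (31*-11 - -3*-16)=-389, (-3*-38 - -7*-11)=37; twice the area = |938| = 938; area = 469; boundary points = 2 + 1 + 1 = 4; strictly interior points = area - boundary/2 + 1 = 468; answer 468
Part II: B1 = 468; c = 6; total draws C(10,3) = 120; favorable C(8,3) = 56; P = 7/15; answer 7/15
Part III: B2 = 7/15; threaded value p + q = 22; r = 0; cross terms: (-10*-27 - -15*-12)=90, (-15*-28 - 24*-27)=1068, (24*25 - 8*-28)=824, (8*0 - -7*25)=175, (-7*31 - -12*0)=-217, (-12*-12 - -10*31)=454; twice the area = |2394| = 2394; area = 1197; answer 1197

1197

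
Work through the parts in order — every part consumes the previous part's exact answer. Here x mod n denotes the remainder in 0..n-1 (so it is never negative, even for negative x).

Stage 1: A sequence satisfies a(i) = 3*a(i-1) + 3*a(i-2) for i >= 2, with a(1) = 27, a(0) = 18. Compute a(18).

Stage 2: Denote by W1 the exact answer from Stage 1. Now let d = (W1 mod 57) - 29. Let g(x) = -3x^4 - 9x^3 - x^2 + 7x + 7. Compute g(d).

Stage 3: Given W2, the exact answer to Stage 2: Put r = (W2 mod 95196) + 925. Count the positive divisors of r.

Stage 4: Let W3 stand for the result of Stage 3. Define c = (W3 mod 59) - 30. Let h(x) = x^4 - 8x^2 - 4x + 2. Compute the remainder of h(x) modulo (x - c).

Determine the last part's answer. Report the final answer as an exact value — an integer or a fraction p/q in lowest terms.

Stage 1: a(2) = 3*(27) + 3*(18) = 135; iterating: a(2)=135, a(3)=486, a(4)=1863, a(5)=7047, a(6)=26730, a(7)=101331, a(8)=384183, a(9)=1456542, a(10)=5522175, a(11)=20936151, a(12)=79374978, a(13)=300933387, a(14)=1140925095, a(15)=4325575446, a(16)=16399501623, a(17)=62175231207, a(18)=235724198490; answer 235724198490
Stage 2: W1 = 235724198490; d = -17; -3*(-17)^4 - 9*(-17)^3 - 1*(-17)^2 + 7*(-17)^1 + 7 = (-250563) + (44217) + (-289) + (-119) + (7) = -206747; answer -206747
Stage 3: W2 = -206747; r = 79766; 79766 = 2 * 39883; number of divisors = (1+1) * (1+1) = 4; answer 4
Stage 4: W3 = 4; c = -26; remainder = value at the root: 1*(-26)^4 - 8*(-26)^2 - 4*(-26)^1 + 2 = (456976) + (-5408) + (104) + (2) = 451674; answer 451674

451674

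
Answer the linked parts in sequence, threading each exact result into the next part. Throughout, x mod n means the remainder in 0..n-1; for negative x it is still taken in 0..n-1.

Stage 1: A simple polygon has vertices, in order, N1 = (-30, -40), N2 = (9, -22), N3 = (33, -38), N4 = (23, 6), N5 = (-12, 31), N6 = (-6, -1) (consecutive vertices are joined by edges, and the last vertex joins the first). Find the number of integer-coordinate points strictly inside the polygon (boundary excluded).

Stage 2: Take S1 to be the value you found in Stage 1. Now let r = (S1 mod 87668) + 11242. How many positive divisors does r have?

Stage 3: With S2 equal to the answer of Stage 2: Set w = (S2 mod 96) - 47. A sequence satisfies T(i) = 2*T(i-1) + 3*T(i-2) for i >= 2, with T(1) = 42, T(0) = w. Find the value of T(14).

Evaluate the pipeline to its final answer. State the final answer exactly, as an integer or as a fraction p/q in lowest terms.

Stage 1: cross terms: (-30*-22 - 9*-40)=1020, (9*-38 - 33*-22)=384, (33*6 - 23*-38)=1072, (23*31 - -12*6)=785, (-12*-1 - -6*31)=198, (-6*-40 - -30*-1)=210; twice the area = |3669| = 3669; area = 3669/2; boundary points = 3 + 8 + 2 + 5 + 2 + 3 = 23; strictly interior points = area - boundary/2 + 1 = 1824; answer 1824
Stage 2: S1 = 1824; r = 13066; 13066 = 2 * 47 * 139; number of divisors = (1+1) * (1+1) * (1+1) = 8; answer 8
Stage 3: S2 = 8; w = -39; T(2) = 2*(42) + 3*(-39) = -33; iterating: T(2)=-33, T(3)=60, T(4)=21, T(5)=222, T(6)=507, T(7)=1680, T(8)=4881, T(9)=14802, T(10)=44247, T(11)=132900, T(12)=398541, T(13)=1195782, T(14)=3587187; answer 3587187

3587187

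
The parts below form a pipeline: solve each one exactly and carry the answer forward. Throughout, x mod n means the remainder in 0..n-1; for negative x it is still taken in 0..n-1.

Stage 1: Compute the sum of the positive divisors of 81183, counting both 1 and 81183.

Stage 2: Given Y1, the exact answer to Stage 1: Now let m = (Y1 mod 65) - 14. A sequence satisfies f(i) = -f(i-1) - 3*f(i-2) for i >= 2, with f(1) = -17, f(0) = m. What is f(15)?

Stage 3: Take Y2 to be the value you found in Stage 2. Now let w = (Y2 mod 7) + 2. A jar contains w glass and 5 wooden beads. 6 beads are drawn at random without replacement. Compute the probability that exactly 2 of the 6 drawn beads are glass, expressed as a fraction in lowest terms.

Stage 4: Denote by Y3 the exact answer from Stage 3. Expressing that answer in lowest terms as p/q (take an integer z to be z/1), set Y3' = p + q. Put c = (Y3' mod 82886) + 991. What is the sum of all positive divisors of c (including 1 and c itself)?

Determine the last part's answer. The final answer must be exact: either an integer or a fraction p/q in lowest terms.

Stage 1: 81183 = 3 * 27061; sigma = (1 + 3) * (1 + 27061) = 4 * 27062 = 108248; answer 108248
Stage 2: Y1 = 108248; m = 9; f(2) = -1*(-17) - 3*(9) = -10; iterating: f(2)=-10, f(3)=61, f(4)=-31, f(5)=-152, f(6)=245, f(7)=211, f(8)=-946, f(9)=313, f(10)=2525, f(11)=-3464, f(12)=-4111, f(13)=14503, f(14)=-2170, f(15)=-41339; answer -41339
Stage 3: Y2 = -41339; w = 5; total draws C(10,6) = 210; favorable C(5,2)*C(5,4) = 50; P = 5/21; answer 5/21
Stage 4: Y3 = 5/21; threaded value p + q = 26; c = 1017; 1017 = 3^2 * 113; sigma = (1 + 3 + 9) * (1 + 113) = 13 * 114 = 1482; answer 1482

1482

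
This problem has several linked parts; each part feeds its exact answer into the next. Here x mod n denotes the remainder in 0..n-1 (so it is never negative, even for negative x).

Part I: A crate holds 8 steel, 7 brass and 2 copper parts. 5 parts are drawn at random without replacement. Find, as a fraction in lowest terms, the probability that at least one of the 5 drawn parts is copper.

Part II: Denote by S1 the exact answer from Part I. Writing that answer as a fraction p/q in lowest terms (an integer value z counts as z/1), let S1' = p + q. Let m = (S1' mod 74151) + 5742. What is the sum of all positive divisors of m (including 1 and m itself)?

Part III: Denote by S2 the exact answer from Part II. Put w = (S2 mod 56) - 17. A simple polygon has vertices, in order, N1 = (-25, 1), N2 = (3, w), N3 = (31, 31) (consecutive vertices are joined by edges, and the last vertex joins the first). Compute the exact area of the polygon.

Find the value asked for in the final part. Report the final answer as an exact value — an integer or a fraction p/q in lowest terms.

924

Part I: total draws C(17,5) = 6188; complement C(15,5) = 3003; favorable 6188 - 3003 = 3185; P = 35/68; answer 35/68
Part II: S1 = 35/68; threaded value p + q = 103; m = 5845; 5845 = 5 * 7 * 167; sigma = (1 + 5) * (1 + 7) * (1 + 167) = 6 * 8 * 168 = 8064; answer 8064
Part III: S2 = 8064; w = -17; cross terms: (-25*-17 - 3*1)=422, (3*31 - 31*-17)=620, (31*1 - -25*31)=806; twice the area = |1848| = 1848; area = 924; answer 924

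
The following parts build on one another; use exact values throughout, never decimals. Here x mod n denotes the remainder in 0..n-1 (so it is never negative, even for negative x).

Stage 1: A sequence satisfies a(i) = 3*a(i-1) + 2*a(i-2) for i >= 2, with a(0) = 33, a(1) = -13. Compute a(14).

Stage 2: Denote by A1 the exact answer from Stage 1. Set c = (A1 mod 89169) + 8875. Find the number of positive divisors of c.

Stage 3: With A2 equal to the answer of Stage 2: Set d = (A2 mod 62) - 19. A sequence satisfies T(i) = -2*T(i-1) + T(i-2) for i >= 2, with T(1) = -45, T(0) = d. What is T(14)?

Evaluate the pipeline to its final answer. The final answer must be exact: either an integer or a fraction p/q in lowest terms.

3400963

Stage 1: a(2) = 3*(-13) + 2*(33) = 27; iterating: a(2)=27, a(3)=55, a(4)=219, a(5)=767, a(6)=2739, a(7)=9751, a(8)=34731, a(9)=123695, a(10)=440547, a(11)=1569031, a(12)=5588187, a(13)=19902623, a(14)=70884243; answer 70884243
Stage 2: A1 = 70884243; c = 92932; 92932 = 2^2 * 7 * 3319; number of divisors = (2+1) * (1+1) * (1+1) = 12; answer 12
Stage 3: A2 = 12; d = -7; T(2) = -2*(-45) + 1*(-7) = 83; iterating: T(2)=83, T(3)=-211, T(4)=505, T(5)=-1221, T(6)=2947, T(7)=-7115, T(8)=17177, T(9)=-41469, T(10)=100115, T(11)=-241699, T(12)=583513, T(13)=-1408725, T(14)=3400963; answer 3400963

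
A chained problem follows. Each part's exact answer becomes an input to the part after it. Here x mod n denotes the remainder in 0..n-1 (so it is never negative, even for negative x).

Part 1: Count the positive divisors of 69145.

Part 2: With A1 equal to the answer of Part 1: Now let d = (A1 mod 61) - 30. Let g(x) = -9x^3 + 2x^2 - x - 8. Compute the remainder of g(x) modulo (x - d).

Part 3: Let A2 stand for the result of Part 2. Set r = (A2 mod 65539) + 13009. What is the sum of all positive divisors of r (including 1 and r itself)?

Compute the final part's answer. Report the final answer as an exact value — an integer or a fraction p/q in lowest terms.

Part 1: 69145 = 5 * 13829; number of divisors = (1+1) * (1+1) = 4; answer 4
Part 2: A1 = 4; d = -26; remainder = value at the root: -9*(-26)^3 + 2*(-26)^2 - 1*(-26)^1 - 8 = (158184) + (1352) + (26) + (-8) = 159554; answer 159554
Part 3: A2 = 159554; r = 41485; 41485 = 5 * 8297; sigma = (1 + 5) * (1 + 8297) = 6 * 8298 = 49788; answer 49788

49788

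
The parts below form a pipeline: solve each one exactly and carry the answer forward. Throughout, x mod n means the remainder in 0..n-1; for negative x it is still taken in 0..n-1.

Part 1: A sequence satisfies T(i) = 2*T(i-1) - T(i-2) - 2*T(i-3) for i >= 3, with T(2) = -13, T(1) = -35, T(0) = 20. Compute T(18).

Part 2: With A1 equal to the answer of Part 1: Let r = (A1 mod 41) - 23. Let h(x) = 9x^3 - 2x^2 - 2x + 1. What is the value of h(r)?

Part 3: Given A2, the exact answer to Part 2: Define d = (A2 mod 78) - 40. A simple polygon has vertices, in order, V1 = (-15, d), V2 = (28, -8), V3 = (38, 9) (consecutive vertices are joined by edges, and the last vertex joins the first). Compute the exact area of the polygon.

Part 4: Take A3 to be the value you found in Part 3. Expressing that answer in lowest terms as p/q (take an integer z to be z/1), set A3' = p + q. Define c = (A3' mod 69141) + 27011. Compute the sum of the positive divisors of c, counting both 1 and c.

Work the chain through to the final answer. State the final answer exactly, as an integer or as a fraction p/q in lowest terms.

Part 1: T(3) = 2*(-13) - 1*(-35) - 2*(20) = -31; iterating: T(3)=-31, T(4)=21, T(5)=99, T(6)=239, T(7)=337, T(8)=237, T(9)=-341, T(10)=-1593, T(11)=-3319, T(12)=-4363, T(13)=-2221, T(14)=6559, T(15)=24065, T(16)=46013, T(17)=54843, T(18)=15543; answer 15543
Part 2: A1 = 15543; r = -19; 9*(-19)^3 - 2*(-19)^2 - 2*(-19)^1 + 1 = (-61731) + (-722) + (38) + (1) = -62414; answer -62414
Part 3: A2 = -62414; d = 24; cross terms: (-15*-8 - 28*24)=-552, (28*9 - 38*-8)=556, (38*24 - -15*9)=1047; twice the area = |1051| = 1051; area = 1051/2; answer 1051/2
Part 4: A3 = 1051/2; threaded value p + q = 1053; c = 28064; 28064 = 2^5 * 877; sigma = (1 + 2 + 4 + 8 + 16 + 32) * (1 + 877) = 63 * 878 = 55314; answer 55314

55314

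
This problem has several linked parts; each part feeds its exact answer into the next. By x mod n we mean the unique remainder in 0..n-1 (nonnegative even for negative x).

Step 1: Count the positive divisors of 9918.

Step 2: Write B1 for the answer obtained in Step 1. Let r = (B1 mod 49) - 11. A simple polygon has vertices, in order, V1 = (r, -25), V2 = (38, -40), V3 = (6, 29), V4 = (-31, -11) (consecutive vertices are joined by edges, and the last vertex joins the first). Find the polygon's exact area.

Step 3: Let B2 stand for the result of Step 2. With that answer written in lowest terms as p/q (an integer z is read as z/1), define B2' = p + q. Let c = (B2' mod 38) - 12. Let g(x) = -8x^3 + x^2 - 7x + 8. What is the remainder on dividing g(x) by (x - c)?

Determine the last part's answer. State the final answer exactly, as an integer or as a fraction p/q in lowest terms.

-39126

Step 1: 9918 = 2 * 3^2 * 19 * 29; number of divisors = (1+1) * (2+1) * (1+1) * (1+1) = 24; answer 24
Step 2: B1 = 24; r = 13; cross terms: (13*-40 - 38*-25)=430, (38*29 - 6*-40)=1342, (6*-11 - -31*29)=833, (-31*-25 - 13*-11)=918; twice the area = |3523| = 3523; area = 3523/2; answer 3523/2
Step 3: B2 = 3523/2; threaded value p + q = 3525; c = 17; remainder = value at the root: -8*(17)^3 + 1*(17)^2 - 7*(17)^1 + 8 = (-39304) + (289) + (-119) + (8) = -39126; answer -39126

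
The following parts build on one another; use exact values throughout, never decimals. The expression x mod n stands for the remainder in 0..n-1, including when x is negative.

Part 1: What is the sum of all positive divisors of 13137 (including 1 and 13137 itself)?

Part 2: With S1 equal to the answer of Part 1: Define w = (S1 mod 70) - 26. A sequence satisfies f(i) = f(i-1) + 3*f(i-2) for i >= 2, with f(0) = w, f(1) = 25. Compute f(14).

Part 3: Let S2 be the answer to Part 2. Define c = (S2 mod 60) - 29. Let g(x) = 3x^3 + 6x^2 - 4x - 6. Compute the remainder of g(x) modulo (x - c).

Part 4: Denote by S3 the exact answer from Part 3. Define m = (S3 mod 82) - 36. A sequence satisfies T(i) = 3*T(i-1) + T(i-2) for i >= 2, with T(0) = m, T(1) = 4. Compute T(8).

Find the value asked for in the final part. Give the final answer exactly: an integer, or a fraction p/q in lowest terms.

68024

Part 1: 13137 = 3 * 29 * 151; sigma = (1 + 3) * (1 + 29) * (1 + 151) = 4 * 30 * 152 = 18240; answer 18240
Part 2: S1 = 18240; w = 14; f(2) = 1*(25) + 3*(14) = 67; iterating: f(2)=67, f(3)=142, f(4)=343, f(5)=769, f(6)=1798, f(7)=4105, f(8)=9499, f(9)=21814, f(10)=50311, f(11)=115753, f(12)=266686, f(13)=613945, f(14)=1414003; answer 1414003
Part 3: S2 = 1414003; c = 14; remainder = value at the root: 3*(14)^3 + 6*(14)^2 - 4*(14)^1 - 6 = (8232) + (1176) + (-56) + (-6) = 9346; answer 9346
Part 4: S3 = 9346; m = 44; T(2) = 3*(4) + 1*(44) = 56; iterating: T(2)=56, T(3)=172, T(4)=572, T(5)=1888, T(6)=6236, T(7)=20596, T(8)=68024; answer 68024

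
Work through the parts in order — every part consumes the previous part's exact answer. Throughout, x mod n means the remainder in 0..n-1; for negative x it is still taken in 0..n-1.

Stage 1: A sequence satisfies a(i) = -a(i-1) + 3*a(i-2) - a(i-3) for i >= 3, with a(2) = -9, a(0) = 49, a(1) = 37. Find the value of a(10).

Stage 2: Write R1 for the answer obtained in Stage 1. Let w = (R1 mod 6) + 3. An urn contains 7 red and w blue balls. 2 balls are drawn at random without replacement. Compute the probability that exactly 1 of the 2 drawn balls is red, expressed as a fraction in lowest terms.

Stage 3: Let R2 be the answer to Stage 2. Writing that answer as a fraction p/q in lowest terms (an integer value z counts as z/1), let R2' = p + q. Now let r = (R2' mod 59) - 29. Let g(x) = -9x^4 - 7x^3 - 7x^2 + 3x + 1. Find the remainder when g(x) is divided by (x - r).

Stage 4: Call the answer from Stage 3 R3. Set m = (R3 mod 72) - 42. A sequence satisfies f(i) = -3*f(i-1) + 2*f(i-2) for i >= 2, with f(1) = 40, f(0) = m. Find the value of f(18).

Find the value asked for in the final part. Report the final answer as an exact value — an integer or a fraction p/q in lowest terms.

-88268771110

Stage 1: a(3) = -1*(-9) + 3*(37) - 1*(49) = 71; iterating: a(3)=71, a(4)=-135, a(5)=357, a(6)=-833, a(7)=2039, a(8)=-4895, a(9)=11845, a(10)=-28569; answer -28569
Stage 2: R1 = -28569; w = 6; total draws C(13,2) = 78; favorable C(7,1)*C(6,1) = 42; P = 7/13; answer 7/13
Stage 3: R2 = 7/13; threaded value p + q = 20; r = -9; remainder = value at the root: -9*(-9)^4 - 7*(-9)^3 - 7*(-9)^2 + 3*(-9)^1 + 1 = (-59049) + (5103) + (-567) + (-27) + (1) = -54539; answer -54539
Stage 4: R3 = -54539; m = -5; f(2) = -3*(40) + 2*(-5) = -130; iterating: f(2)=-130, f(3)=470, f(4)=-1670, f(5)=5950, f(6)=-21190, f(7)=75470, f(8)=-268790, f(9)=957310, f(10)=-3409510, f(11)=12143150, f(12)=-43248470, f(13)=154031710, f(14)=-548592070, f(15)=1953839630, f(16)=-6958703030, f(17)=24783788350, f(18)=-88268771110; answer -88268771110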